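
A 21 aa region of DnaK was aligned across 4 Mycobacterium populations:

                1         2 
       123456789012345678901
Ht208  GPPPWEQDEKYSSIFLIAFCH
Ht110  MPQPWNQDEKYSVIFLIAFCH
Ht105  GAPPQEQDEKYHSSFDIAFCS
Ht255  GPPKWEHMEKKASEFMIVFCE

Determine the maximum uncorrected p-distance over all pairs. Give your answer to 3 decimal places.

Pairwise Hamming distances:
  Ht208 vs Ht110: 4
  Ht208 vs Ht105: 6
  Ht208 vs Ht255: 9
  Ht110 vs Ht105: 10
  Ht110 vs Ht255: 13
  Ht105 vs Ht255: 11
The largest is 13 mismatches, between Ht110 and Ht255; p = 13/21 = 0.619.

0.619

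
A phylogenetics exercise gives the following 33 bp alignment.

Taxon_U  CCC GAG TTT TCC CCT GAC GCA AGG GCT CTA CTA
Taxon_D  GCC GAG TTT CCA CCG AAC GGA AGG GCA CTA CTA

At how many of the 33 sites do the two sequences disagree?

Mismatches occur at site 1 (C→G), site 10 (T→C), site 12 (C→A), site 15 (T→G), site 16 (G→A), site 20 (C→G), site 27 (T→A).
That gives 7 mismatches out of 33 aligned sites, so the Hamming distance is 7.

7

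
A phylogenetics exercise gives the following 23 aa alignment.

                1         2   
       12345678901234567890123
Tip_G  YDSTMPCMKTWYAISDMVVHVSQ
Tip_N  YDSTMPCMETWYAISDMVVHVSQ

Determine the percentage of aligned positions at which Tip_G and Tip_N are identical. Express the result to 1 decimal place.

The sequences differ at position 9 (K/E).
22 of the 23 sites match, so the percent identity is 22/23 × 100 = 95.7%.

95.7%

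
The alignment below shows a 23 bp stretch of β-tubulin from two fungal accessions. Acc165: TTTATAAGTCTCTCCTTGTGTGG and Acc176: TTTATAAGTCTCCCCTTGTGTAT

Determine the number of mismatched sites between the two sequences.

3

Mismatches occur at site 13 (T→C), site 22 (G→A), site 23 (G→T).
That gives 3 mismatches out of 23 aligned sites, so the Hamming distance is 3.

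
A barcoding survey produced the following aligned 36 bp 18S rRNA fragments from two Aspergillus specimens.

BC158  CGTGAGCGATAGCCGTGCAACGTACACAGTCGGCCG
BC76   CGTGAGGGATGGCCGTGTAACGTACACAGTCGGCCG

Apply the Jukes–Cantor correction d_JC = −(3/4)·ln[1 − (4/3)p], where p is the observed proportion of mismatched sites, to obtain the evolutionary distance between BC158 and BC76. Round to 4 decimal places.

The sequences differ at positions 7 (C/G), 11 (A/G), 18 (C/T).
p = 3/36 = 0.083333.
d = −0.75 · ln(1 − (4/3)·0.083333) = −0.75 · ln(0.888889) = −0.75 · (-0.117783) = 0.0883.

0.0883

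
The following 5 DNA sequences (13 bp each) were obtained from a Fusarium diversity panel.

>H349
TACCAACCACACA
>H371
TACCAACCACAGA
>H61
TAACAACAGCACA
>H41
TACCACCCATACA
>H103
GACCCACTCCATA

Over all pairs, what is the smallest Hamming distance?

1

Pairwise Hamming distances:
  H349 vs H371: 1
  H349 vs H61: 3
  H349 vs H41: 2
  H349 vs H103: 5
  H371 vs H61: 4
  H371 vs H41: 3
  H371 vs H103: 5
  H61 vs H41: 5
  H61 vs H103: 6
  H41 vs H103: 7
The smallest is 1, between H349 and H371.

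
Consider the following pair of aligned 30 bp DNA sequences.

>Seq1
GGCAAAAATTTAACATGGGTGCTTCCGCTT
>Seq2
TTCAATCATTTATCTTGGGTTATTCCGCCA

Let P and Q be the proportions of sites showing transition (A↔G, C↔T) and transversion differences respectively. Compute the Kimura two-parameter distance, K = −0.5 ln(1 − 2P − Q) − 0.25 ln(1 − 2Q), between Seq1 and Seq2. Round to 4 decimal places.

Mismatches occur at site 1 (G/T, transversion), site 2 (G/T, transversion), site 6 (A/T, transversion), site 7 (A/C, transversion), site 13 (A/T, transversion), site 15 (A/T, transversion), site 21 (G/T, transversion), site 22 (C/A, transversion), site 29 (T/C, transition), site 30 (T/A, transversion).
Of the 10 differences, 1 transition and 9 transversions over 30 sites: P = 1/30 = 0.033333, Q = 9/30 = 0.300000.
d = −0.5·ln(0.633334) − 0.25·ln(0.400000) = −0.5·(-0.456757) − 0.25·(-0.916291) = 0.4575.

0.4575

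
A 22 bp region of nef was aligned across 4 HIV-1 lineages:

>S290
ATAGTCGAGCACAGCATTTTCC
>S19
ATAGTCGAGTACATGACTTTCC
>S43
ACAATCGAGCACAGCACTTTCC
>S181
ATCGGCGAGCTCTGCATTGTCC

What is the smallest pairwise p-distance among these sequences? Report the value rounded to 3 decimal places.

0.136

Pairwise Hamming distances:
  S290 vs S19: 4
  S290 vs S43: 3
  S290 vs S181: 5
  S19 vs S43: 5
  S19 vs S181: 9
  S43 vs S181: 8
The smallest is 3 mismatches, between S290 and S43; p = 3/22 = 0.136.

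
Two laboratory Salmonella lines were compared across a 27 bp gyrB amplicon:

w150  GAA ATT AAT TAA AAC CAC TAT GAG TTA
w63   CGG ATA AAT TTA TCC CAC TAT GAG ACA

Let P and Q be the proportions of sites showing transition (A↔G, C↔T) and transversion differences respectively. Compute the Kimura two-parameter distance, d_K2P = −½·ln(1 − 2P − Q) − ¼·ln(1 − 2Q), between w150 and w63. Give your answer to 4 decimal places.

Mismatches occur at site 1 (G↔C, transversion), site 2 (A↔G, transition), site 3 (A↔G, transition), site 6 (T↔A, transversion), site 11 (A↔T, transversion), site 13 (A↔T, transversion), site 14 (A↔C, transversion), site 25 (T↔A, transversion), site 26 (T↔C, transition).
Of the 9 differences, 3 transitions and 6 transversions over 27 sites: P = 3/27 = 0.111111, Q = 6/27 = 0.222222.
d = −0.5·ln(0.555556) − 0.25·ln(0.555556) = −0.5·(-0.587786) − 0.25·(-0.587786) = 0.4408.

0.4408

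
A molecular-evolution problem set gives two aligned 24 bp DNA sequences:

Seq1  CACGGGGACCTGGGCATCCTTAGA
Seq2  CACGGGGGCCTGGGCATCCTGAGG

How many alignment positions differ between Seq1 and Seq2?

Differing sites — 8:A/G; 21:T/G; 24:A/G.
That gives 3 mismatches out of 24 aligned sites, so the Hamming distance is 3.

3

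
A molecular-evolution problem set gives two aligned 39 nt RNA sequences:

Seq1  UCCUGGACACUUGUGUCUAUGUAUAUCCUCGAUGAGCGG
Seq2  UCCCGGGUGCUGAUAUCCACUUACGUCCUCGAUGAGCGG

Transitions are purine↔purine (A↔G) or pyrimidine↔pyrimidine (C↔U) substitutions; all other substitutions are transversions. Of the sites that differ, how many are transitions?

Mismatches occur at site 4 (U→C, transition), site 7 (A→G, transition), site 8 (C→U, transition), site 9 (A→G, transition), site 12 (U→G, transversion), site 13 (G→A, transition), site 15 (G→A, transition), site 18 (U→C, transition), site 20 (U→C, transition), site 21 (G→U, transversion), site 24 (U→C, transition), site 25 (A→G, transition).
Of the 12 differences, 10 transitions and 2 transversions, so the answer is 10.

10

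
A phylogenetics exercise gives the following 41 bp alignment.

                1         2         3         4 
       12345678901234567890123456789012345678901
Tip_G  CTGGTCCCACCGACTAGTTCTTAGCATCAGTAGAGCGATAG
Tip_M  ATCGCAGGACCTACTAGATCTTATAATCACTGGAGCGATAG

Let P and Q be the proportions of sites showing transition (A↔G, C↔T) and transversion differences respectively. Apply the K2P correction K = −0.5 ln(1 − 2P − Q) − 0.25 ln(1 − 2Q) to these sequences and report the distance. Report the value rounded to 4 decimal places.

Mismatches occur at site 1 (C↔A, transversion), site 3 (G↔C, transversion), site 5 (T↔C, transition), site 6 (C↔A, transversion), site 7 (C↔G, transversion), site 8 (C↔G, transversion), site 12 (G↔T, transversion), site 18 (T↔A, transversion), site 24 (G↔T, transversion), site 25 (C↔A, transversion), site 30 (G↔C, transversion), site 32 (A↔G, transition).
Of the 12 differences, 2 transitions and 10 transversions over 41 sites: P = 2/41 = 0.048780, Q = 10/41 = 0.243902.
d = −0.5·ln(0.658538) − 0.25·ln(0.512196) = −0.5·(-0.417733) − 0.25·(-0.669048) = 0.3761.

0.3761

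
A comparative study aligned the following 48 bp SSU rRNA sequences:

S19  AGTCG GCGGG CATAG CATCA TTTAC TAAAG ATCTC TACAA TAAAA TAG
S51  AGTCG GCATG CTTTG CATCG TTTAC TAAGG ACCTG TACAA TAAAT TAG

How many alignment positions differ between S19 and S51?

Differing sites — 8:G/A; 9:G/T; 12:A/T; 14:A/T; 20:A/G; 29:A/G; 32:T/C; 35:C/G; 45:A/T.
That gives 9 mismatches out of 48 aligned sites, so the Hamming distance is 9.

9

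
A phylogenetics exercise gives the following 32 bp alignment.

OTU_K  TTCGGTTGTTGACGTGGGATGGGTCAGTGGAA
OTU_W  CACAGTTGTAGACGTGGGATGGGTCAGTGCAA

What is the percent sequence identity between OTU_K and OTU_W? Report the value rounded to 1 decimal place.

84.4%

The sequences differ at positions 1 (T/C), 2 (T/A), 4 (G/A), 10 (T/A), 30 (G/C).
27 of the 32 sites match, so the percent identity is 27/32 × 100 = 84.4%.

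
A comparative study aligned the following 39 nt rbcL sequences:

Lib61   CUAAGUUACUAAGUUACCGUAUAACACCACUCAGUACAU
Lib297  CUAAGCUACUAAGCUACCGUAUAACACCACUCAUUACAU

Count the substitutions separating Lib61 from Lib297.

Mismatches occur at site 6 (U→C), site 14 (U→C), site 34 (G→U).
That gives 3 mismatches out of 39 aligned sites, so the Hamming distance is 3.

3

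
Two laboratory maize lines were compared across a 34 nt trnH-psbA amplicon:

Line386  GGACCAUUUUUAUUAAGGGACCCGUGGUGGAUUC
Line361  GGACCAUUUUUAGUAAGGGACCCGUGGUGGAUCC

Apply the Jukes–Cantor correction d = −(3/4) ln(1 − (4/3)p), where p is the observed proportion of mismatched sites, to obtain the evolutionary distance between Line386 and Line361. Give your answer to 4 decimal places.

0.0613

Differing sites — 13:U/G; 33:U/C.
p = 2/34 = 0.058824.
d = −0.75 · ln(1 − (4/3)·0.058824) = −0.75 · ln(0.921568) = −0.75 · (-0.081679) = 0.0613.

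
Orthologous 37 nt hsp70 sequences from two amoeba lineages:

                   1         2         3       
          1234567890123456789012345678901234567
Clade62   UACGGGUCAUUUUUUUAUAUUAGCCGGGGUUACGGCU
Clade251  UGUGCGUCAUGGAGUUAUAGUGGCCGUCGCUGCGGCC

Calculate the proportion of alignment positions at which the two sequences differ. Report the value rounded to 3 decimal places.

Mismatches occur at site 2 (A↔G), site 3 (C↔U), site 5 (G↔C), site 11 (U↔G), site 12 (U↔G), site 13 (U↔A), site 14 (U↔G), site 20 (U↔G), site 22 (A↔G), site 27 (G↔U), site 28 (G↔C), site 30 (U↔C), site 32 (A↔G), site 37 (U↔C).
There are 14 differences over 37 sites, so p = 14/37 = 0.378.

0.378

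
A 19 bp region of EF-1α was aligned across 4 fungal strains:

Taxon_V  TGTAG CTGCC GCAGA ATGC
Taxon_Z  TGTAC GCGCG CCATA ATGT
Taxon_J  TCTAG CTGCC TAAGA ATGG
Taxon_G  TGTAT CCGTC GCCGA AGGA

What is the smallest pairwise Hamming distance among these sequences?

4

Pairwise Hamming distances:
  Taxon_V vs Taxon_Z: 7
  Taxon_V vs Taxon_J: 4
  Taxon_V vs Taxon_G: 6
  Taxon_Z vs Taxon_J: 9
  Taxon_Z vs Taxon_G: 9
  Taxon_J vs Taxon_G: 9
The smallest is 4, between Taxon_V and Taxon_J.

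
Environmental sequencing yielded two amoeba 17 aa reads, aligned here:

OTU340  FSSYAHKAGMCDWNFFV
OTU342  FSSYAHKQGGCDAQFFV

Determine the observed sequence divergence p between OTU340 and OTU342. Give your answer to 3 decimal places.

The sequences differ at positions 8 (A/Q), 10 (M/G), 13 (W/A), 14 (N/Q).
There are 4 differences over 17 sites, so p = 4/17 = 0.235.

0.235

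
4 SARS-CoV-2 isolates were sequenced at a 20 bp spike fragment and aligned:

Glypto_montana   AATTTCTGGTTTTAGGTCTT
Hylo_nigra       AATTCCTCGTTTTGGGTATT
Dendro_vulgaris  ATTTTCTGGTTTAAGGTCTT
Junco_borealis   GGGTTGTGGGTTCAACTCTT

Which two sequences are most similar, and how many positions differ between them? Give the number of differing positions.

Pairwise Hamming distances:
  Glypto_montana vs Hylo_nigra: 4
  Glypto_montana vs Dendro_vulgaris: 2
  Glypto_montana vs Junco_borealis: 8
  Hylo_nigra vs Dendro_vulgaris: 6
  Hylo_nigra vs Junco_borealis: 12
  Dendro_vulgaris vs Junco_borealis: 8
The smallest is 2, between Glypto_montana and Dendro_vulgaris.

2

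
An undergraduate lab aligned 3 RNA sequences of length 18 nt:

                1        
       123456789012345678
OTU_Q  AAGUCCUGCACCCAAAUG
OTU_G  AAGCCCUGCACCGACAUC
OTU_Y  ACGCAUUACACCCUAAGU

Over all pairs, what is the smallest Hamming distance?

4

Pairwise Hamming distances:
  OTU_Q vs OTU_G: 4
  OTU_Q vs OTU_Y: 8
  OTU_G vs OTU_Y: 9
The smallest is 4, between OTU_Q and OTU_G.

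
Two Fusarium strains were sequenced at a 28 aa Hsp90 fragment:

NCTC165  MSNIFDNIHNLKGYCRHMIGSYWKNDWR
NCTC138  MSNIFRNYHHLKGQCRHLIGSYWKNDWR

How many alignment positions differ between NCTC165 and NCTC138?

5

Differing sites — 6:D/R; 8:I/Y; 10:N/H; 14:Y/Q; 18:M/L.
That gives 5 mismatches out of 28 aligned sites, so the Hamming distance is 5.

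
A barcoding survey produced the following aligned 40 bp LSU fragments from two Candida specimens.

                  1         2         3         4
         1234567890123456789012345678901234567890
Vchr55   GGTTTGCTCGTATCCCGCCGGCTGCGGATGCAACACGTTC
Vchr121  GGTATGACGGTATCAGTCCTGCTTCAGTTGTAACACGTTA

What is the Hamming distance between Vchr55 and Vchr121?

13

Differing sites — 4:T/A; 7:C/A; 8:T/C; 9:C/G; 15:C/A; 16:C/G; 17:G/T; 20:G/T; 24:G/T; 26:G/A; 28:A/T; 31:C/T; 40:C/A.
That gives 13 mismatches out of 40 aligned sites, so the Hamming distance is 13.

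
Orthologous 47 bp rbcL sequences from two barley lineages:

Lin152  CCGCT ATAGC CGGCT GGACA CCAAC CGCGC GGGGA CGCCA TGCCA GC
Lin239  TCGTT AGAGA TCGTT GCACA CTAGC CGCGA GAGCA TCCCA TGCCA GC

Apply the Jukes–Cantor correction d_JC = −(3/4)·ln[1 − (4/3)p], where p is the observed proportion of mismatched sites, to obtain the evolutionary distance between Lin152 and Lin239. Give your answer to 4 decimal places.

0.4157

Differing sites — 1:C/T; 4:C/T; 7:T/G; 10:C/A; 11:C/T; 12:G/C; 14:C/T; 17:G/C; 22:C/T; 24:A/G; 30:C/A; 32:G/A; 34:G/C; 36:C/T; 37:G/C.
p = 15/47 = 0.319149.
d = −0.75 · ln(1 − (4/3)·0.319149) = −0.75 · ln(0.574468) = −0.75 · (-0.554311) = 0.4157.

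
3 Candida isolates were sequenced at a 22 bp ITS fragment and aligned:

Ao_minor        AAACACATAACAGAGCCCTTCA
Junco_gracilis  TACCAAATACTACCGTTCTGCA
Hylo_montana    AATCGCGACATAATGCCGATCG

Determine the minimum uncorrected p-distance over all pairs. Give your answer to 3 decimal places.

Pairwise Hamming distances:
  Ao_minor vs Junco_gracilis: 10
  Ao_minor vs Hylo_montana: 11
  Junco_gracilis vs Hylo_montana: 16
The smallest is 10 mismatches, between Ao_minor and Junco_gracilis; p = 10/22 = 0.455.

0.455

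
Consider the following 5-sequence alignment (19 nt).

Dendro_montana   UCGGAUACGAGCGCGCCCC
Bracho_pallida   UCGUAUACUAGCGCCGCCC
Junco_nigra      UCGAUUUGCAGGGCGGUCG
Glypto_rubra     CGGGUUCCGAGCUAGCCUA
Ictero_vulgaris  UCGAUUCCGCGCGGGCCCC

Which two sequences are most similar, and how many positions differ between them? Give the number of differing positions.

4

Pairwise Hamming distances:
  Dendro_montana vs Bracho_pallida: 4
  Dendro_montana vs Junco_nigra: 9
  Dendro_montana vs Glypto_rubra: 8
  Dendro_montana vs Ictero_vulgaris: 5
  Bracho_pallida vs Junco_nigra: 9
  Bracho_pallida vs Glypto_rubra: 12
  Bracho_pallida vs Ictero_vulgaris: 8
  Junco_nigra vs Glypto_rubra: 13
  Junco_nigra vs Ictero_vulgaris: 9
  Glypto_rubra vs Ictero_vulgaris: 8
The smallest is 4, between Dendro_montana and Bracho_pallida.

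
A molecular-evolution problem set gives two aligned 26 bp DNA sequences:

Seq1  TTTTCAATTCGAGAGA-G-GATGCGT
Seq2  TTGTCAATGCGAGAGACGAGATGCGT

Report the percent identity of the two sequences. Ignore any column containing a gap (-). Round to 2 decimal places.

91.67%

Excluding the 2 gap columns leaves 24 comparable sites.
The sequences differ at positions 3 (T/G), 9 (T/G).
22 of the 24 comparable sites match, so the percent identity is 22/24 × 100 = 91.67%.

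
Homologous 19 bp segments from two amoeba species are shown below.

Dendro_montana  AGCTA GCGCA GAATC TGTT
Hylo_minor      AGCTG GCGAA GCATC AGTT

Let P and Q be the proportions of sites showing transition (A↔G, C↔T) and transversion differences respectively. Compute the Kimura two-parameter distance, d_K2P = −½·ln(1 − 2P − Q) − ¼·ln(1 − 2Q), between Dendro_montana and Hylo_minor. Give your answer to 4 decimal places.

0.2476

The sequences differ at positions 5 (A/G, transition), 9 (C/A, transversion), 12 (A/C, transversion), 16 (T/A, transversion).
Of the 4 differences, 1 transition and 3 transversions over 19 sites: P = 1/19 = 0.052632, Q = 3/19 = 0.157895.
d = −0.5·ln(0.736841) − 0.25·ln(0.684210) = −0.5·(-0.305383) − 0.25·(-0.379490) = 0.2476.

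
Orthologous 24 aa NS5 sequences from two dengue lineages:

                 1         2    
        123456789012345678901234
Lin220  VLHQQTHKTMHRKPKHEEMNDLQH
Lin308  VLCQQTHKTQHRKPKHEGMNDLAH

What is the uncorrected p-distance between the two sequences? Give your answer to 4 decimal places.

0.1667

The sequences differ at positions 3 (H/C), 10 (M/Q), 18 (E/G), 23 (Q/A).
There are 4 differences over 24 sites, so p = 4/24 = 0.1667.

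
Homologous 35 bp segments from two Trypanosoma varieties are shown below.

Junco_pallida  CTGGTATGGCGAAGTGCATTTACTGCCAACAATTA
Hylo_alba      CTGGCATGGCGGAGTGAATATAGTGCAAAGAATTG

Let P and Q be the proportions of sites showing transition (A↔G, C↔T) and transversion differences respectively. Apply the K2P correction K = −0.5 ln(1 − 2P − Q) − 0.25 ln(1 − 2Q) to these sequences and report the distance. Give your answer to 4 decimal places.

Differing sites — 5:T/C (Ti); 12:A/G (Ti); 17:C/A (Tv); 20:T/A (Tv); 23:C/G (Tv); 27:C/A (Tv); 30:C/G (Tv); 35:A/G (Ti).
Of the 8 differences, 3 transitions and 5 transversions over 35 sites: P = 3/35 = 0.085714, Q = 5/35 = 0.142857.
d = −0.5·ln(0.685715) − 0.25·ln(0.714286) = −0.5·(-0.377293) − 0.25·(-0.336472) = 0.2728.

0.2728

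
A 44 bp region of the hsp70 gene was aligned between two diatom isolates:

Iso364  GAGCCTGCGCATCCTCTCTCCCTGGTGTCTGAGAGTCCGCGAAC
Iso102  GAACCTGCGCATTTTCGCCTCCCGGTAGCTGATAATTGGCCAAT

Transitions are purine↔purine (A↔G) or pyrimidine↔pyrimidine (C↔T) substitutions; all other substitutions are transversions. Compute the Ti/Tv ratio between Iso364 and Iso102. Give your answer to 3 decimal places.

Differing sites — 3:G/A (Ti); 13:C/T (Ti); 14:C/T (Ti); 17:T/G (Tv); 19:T/C (Ti); 20:C/T (Ti); 23:T/C (Ti); 27:G/A (Ti); 28:T/G (Tv); 33:G/T (Tv); 35:G/A (Ti); 37:C/T (Ti); 38:C/G (Tv); 41:G/C (Tv); 44:C/T (Ti).
Of the 15 differences, 10 transitions and 5 transversions, so Ti/Tv = 10/5 = 2.000.

2.000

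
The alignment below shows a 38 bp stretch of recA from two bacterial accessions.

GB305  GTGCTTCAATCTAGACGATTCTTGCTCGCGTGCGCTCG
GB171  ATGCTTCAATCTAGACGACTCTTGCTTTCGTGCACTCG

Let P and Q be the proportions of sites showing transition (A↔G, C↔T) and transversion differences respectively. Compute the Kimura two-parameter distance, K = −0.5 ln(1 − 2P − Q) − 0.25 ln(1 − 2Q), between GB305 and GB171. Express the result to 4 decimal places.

0.1487

Differing sites — 1:G/A (Ti); 19:T/C (Ti); 27:C/T (Ti); 28:G/T (Tv); 34:G/A (Ti).
Of the 5 differences, 4 transitions and 1 transversion over 38 sites: P = 4/38 = 0.105263, Q = 1/38 = 0.026316.
d = −0.5·ln(0.763158) − 0.25·ln(0.947368) = −0.5·(-0.270290) − 0.25·(-0.054068) = 0.1487.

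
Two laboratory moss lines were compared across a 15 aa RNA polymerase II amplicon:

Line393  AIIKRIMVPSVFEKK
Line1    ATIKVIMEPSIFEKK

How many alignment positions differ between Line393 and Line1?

Mismatches occur at site 2 (I↔T), site 5 (R↔V), site 8 (V↔E), site 11 (V↔I).
That gives 4 mismatches out of 15 aligned sites, so the Hamming distance is 4.

4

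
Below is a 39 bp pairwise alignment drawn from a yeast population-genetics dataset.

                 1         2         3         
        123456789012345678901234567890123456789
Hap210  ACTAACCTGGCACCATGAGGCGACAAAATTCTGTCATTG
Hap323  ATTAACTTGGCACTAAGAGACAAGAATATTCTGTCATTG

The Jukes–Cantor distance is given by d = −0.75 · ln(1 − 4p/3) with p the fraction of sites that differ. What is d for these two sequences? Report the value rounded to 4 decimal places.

The sequences differ at positions 2 (C/T), 7 (C/T), 14 (C/T), 16 (T/A), 20 (G/A), 22 (G/A), 24 (C/G), 27 (A/T).
p = 8/39 = 0.205128.
d = −0.75 · ln(1 − (4/3)·0.205128) = −0.75 · ln(0.726496) = −0.75 · (-0.319522) = 0.2396.

0.2396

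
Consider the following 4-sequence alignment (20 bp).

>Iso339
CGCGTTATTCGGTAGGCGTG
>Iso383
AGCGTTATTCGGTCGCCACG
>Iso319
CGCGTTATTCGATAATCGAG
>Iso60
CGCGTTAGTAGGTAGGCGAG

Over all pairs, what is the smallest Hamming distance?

Pairwise Hamming distances:
  Iso339 vs Iso383: 5
  Iso339 vs Iso319: 4
  Iso339 vs Iso60: 3
  Iso383 vs Iso319: 7
  Iso383 vs Iso60: 7
  Iso319 vs Iso60: 5
The smallest is 3, between Iso339 and Iso60.

3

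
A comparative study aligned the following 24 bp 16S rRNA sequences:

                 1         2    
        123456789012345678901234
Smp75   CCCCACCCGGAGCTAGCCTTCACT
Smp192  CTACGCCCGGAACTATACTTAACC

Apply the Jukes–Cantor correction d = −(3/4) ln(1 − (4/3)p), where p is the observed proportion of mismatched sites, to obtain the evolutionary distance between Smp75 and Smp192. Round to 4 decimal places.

0.4408

Differing sites — 2:C/T; 3:C/A; 5:A/G; 12:G/A; 16:G/T; 17:C/A; 21:C/A; 24:T/C.
p = 8/24 = 0.333333.
d = −0.75 · ln(1 − (4/3)·0.333333) = −0.75 · ln(0.555556) = −0.75 · (-0.587786) = 0.4408.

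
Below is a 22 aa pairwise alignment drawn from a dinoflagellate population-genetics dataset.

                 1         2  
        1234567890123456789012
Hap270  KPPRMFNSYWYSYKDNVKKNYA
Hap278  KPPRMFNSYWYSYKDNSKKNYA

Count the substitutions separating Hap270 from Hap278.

1

A single mismatch occurs at site 17 (V↔S).
That gives 1 mismatch out of 22 aligned sites, so the Hamming distance is 1.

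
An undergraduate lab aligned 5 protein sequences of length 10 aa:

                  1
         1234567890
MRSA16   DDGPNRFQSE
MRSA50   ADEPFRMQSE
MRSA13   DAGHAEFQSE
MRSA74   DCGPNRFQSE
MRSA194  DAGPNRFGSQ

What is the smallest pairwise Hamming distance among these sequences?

1

Pairwise Hamming distances:
  MRSA16 vs MRSA50: 4
  MRSA16 vs MRSA13: 4
  MRSA16 vs MRSA74: 1
  MRSA16 vs MRSA194: 3
  MRSA50 vs MRSA13: 7
  MRSA50 vs MRSA74: 5
  MRSA50 vs MRSA194: 7
  MRSA13 vs MRSA74: 4
  MRSA13 vs MRSA194: 5
  MRSA74 vs MRSA194: 3
The smallest is 1, between MRSA16 and MRSA74.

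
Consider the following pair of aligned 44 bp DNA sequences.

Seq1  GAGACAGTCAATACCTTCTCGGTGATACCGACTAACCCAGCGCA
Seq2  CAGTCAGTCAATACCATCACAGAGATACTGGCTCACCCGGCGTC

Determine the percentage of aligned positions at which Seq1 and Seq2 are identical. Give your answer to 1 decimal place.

Mismatches occur at site 1 (G→C), site 4 (A→T), site 16 (T→A), site 19 (T→A), site 21 (G→A), site 23 (T→A), site 29 (C→T), site 31 (A→G), site 34 (A→C), site 39 (A→G), site 43 (C→T), site 44 (A→C).
32 of the 44 sites match, so the percent identity is 32/44 × 100 = 72.7%.

72.7%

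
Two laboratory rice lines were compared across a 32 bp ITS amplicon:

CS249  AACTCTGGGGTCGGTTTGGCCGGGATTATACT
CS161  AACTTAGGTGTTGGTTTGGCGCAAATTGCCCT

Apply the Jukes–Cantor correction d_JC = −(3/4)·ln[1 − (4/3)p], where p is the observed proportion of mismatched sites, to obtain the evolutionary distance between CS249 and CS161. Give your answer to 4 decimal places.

The sequences differ at positions 5 (C/T), 6 (T/A), 9 (G/T), 12 (C/T), 21 (C/G), 22 (G/C), 23 (G/A), 24 (G/A), 28 (A/G), 29 (T/C), 30 (A/C).
p = 11/32 = 0.343750.
d = −0.75 · ln(1 − (4/3)·0.343750) = −0.75 · ln(0.541667) = −0.75 · (-0.613104) = 0.4598.

0.4598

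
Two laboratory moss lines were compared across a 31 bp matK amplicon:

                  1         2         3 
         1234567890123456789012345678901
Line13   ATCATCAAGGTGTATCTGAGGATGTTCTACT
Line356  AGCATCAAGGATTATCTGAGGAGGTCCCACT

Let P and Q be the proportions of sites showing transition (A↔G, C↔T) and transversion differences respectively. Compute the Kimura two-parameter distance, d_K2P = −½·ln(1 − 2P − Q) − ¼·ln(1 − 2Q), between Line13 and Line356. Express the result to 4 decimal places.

0.2239

Mismatches occur at site 2 (T→G, transversion), site 11 (T→A, transversion), site 12 (G→T, transversion), site 23 (T→G, transversion), site 26 (T→C, transition), site 28 (T→C, transition).
Of the 6 differences, 2 transitions and 4 transversions over 31 sites: P = 2/31 = 0.064516, Q = 4/31 = 0.129032.
d = −0.5·ln(0.741936) − 0.25·ln(0.741936) = −0.5·(-0.298492) − 0.25·(-0.298492) = 0.2239.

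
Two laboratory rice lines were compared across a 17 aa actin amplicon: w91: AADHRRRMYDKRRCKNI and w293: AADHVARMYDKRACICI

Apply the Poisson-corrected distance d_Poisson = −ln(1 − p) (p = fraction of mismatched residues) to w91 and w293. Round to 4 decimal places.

0.3483

The sequences differ at positions 5 (R/V), 6 (R/A), 13 (R/A), 15 (K/I), 16 (N/C).
p = 5/17 = 0.294118.
d = −ln(1 − 0.294118) = −ln(0.705882) = 0.3483.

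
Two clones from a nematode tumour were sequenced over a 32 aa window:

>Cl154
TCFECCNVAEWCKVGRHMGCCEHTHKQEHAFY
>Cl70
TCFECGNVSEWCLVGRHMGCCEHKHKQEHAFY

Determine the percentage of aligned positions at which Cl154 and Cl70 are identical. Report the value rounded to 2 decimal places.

87.50%

The sequences differ at positions 6 (C/G), 9 (A/S), 13 (K/L), 24 (T/K).
28 of the 32 sites match, so the percent identity is 28/32 × 100 = 87.50%.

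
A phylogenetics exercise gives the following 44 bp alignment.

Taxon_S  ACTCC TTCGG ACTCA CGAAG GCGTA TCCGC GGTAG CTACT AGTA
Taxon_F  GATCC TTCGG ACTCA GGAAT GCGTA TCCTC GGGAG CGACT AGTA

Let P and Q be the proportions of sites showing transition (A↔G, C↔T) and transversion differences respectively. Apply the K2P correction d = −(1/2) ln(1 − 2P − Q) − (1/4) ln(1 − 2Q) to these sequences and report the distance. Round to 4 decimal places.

Differing sites — 1:A/G (Ti); 2:C/A (Tv); 16:C/G (Tv); 20:G/T (Tv); 29:G/T (Tv); 33:T/G (Tv); 37:T/G (Tv).
Of the 7 differences, 1 transition and 6 transversions over 44 sites: P = 1/44 = 0.022727, Q = 6/44 = 0.136364.
d = −0.5·ln(0.818182) − 0.25·ln(0.727272) = −0.5·(-0.200670) − 0.25·(-0.318455) = 0.1799.

0.1799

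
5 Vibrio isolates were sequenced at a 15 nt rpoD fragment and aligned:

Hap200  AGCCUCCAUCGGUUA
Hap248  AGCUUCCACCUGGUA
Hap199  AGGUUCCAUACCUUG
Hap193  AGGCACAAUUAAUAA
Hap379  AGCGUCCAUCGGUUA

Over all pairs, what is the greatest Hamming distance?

Pairwise Hamming distances:
  Hap200 vs Hap248: 4
  Hap200 vs Hap199: 6
  Hap200 vs Hap193: 7
  Hap200 vs Hap379: 1
  Hap248 vs Hap199: 7
  Hap248 vs Hap193: 10
  Hap248 vs Hap379: 4
  Hap199 vs Hap193: 8
  Hap199 vs Hap379: 6
  Hap193 vs Hap379: 8
The largest is 10, between Hap248 and Hap193.

10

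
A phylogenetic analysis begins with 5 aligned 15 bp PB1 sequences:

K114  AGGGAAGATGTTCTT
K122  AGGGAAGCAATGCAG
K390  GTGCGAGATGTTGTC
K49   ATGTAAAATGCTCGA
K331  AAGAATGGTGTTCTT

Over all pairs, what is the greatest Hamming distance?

Pairwise Hamming distances:
  K114 vs K122: 6
  K114 vs K390: 6
  K114 vs K49: 6
  K114 vs K331: 4
  K122 vs K390: 11
  K122 vs K49: 10
  K122 vs K331: 9
  K390 vs K49: 8
  K390 vs K331: 8
  K49 vs K331: 8
The largest is 11, between K122 and K390.

11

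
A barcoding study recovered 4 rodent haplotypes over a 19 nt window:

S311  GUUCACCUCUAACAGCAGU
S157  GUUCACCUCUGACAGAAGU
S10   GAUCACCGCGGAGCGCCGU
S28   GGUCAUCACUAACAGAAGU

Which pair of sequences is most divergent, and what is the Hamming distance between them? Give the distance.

Pairwise Hamming distances:
  S311 vs S157: 2
  S311 vs S10: 7
  S311 vs S28: 4
  S157 vs S10: 7
  S157 vs S28: 4
  S10 vs S28: 9
The largest is 9, between S10 and S28.

9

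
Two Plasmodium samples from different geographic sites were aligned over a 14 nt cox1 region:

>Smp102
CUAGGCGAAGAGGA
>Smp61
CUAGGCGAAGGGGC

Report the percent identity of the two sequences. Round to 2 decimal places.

Mismatches occur at site 11 (A/G), site 14 (A/C).
12 of the 14 sites match, so the percent identity is 12/14 × 100 = 85.71%.

85.71%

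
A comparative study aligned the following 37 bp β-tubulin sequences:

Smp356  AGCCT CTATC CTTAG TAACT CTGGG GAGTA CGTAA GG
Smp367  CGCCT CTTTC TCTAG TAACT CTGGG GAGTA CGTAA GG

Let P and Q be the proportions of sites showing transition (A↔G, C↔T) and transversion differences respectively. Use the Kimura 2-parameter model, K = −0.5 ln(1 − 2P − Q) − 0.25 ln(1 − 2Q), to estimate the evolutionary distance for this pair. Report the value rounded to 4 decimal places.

0.1171

The sequences differ at positions 1 (A/C, transversion), 8 (A/T, transversion), 11 (C/T, transition), 12 (T/C, transition).
Of the 4 differences, 2 transitions and 2 transversions over 37 sites: P = 2/37 = 0.054054, Q = 2/37 = 0.054054.
d = −0.5·ln(0.837838) − 0.25·ln(0.891892) = −0.5·(-0.176931) − 0.25·(-0.114410) = 0.1171.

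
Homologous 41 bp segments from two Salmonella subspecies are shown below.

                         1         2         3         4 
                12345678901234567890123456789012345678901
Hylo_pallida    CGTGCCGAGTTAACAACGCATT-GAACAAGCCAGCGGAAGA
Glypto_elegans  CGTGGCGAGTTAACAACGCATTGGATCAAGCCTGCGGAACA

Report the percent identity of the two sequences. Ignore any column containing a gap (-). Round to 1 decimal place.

Excluding the 1 gap column leaves 40 comparable sites.
Differing sites — 5:C/G; 26:A/T; 33:A/T; 40:G/C.
36 of the 40 comparable sites match, so the percent identity is 36/40 × 100 = 90.0%.

90.0%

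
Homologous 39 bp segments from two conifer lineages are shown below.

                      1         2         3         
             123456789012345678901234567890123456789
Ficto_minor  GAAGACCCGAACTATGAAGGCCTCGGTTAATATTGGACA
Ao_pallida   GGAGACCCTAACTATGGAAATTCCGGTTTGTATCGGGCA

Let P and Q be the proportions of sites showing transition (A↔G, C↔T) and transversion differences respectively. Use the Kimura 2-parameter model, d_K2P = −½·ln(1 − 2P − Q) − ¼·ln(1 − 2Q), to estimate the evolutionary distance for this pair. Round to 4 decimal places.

The sequences differ at positions 2 (A/G, transition), 9 (G/T, transversion), 17 (A/G, transition), 19 (G/A, transition), 20 (G/A, transition), 21 (C/T, transition), 22 (C/T, transition), 23 (T/C, transition), 29 (A/T, transversion), 30 (A/G, transition), 34 (T/C, transition), 37 (A/G, transition).
Of the 12 differences, 10 transitions and 2 transversions over 39 sites: P = 10/39 = 0.256410, Q = 2/39 = 0.051282.
d = −0.5·ln(0.435898) − 0.25·ln(0.897436) = −0.5·(-0.830347) − 0.25·(-0.108213) = 0.4422.

0.4422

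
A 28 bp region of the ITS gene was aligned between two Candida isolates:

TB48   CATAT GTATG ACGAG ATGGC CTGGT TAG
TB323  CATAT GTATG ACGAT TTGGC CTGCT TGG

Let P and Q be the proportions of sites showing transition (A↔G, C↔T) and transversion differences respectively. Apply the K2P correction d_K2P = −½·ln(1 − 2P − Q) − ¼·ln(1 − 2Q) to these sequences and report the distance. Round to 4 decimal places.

Mismatches occur at site 15 (G→T, transversion), site 16 (A→T, transversion), site 24 (G→C, transversion), site 27 (A→G, transition).
Of the 4 differences, 1 transition and 3 transversions over 28 sites: P = 1/28 = 0.035714, Q = 3/28 = 0.107143.
d = −0.5·ln(0.821429) − 0.25·ln(0.785714) = −0.5·(-0.196710) − 0.25·(-0.241162) = 0.1586.

0.1586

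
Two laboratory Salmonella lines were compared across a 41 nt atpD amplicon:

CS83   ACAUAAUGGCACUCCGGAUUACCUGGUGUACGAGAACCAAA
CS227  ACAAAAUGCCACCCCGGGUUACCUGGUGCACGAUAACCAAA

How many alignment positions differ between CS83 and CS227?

Differing sites — 4:U/A; 9:G/C; 13:U/C; 18:A/G; 29:U/C; 34:G/U.
That gives 6 mismatches out of 41 aligned sites, so the Hamming distance is 6.

6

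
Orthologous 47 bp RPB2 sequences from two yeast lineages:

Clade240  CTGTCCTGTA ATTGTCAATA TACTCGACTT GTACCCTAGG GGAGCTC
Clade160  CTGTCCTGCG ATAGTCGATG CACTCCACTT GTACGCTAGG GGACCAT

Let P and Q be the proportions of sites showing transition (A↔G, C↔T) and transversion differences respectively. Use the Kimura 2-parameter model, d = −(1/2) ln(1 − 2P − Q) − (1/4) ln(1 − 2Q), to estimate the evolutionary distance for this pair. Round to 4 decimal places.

0.2843

Differing sites — 9:T/C (Ti); 10:A/G (Ti); 13:T/A (Tv); 17:A/G (Ti); 20:A/G (Ti); 21:T/C (Ti); 26:G/C (Tv); 35:C/G (Tv); 44:G/C (Tv); 46:T/A (Tv); 47:C/T (Ti).
Of the 11 differences, 6 transitions and 5 transversions over 47 sites: P = 6/47 = 0.127660, Q = 5/47 = 0.106383.
d = −0.5·ln(0.638297) − 0.25·ln(0.787234) = −0.5·(-0.448952) − 0.25·(-0.239230) = 0.2843.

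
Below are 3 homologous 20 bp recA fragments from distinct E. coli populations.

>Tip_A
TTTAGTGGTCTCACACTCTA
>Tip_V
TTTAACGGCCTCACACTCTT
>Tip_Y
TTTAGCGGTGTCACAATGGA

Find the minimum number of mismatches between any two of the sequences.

Pairwise Hamming distances:
  Tip_A vs Tip_V: 4
  Tip_A vs Tip_Y: 5
  Tip_V vs Tip_Y: 7
The smallest is 4, between Tip_A and Tip_V.

4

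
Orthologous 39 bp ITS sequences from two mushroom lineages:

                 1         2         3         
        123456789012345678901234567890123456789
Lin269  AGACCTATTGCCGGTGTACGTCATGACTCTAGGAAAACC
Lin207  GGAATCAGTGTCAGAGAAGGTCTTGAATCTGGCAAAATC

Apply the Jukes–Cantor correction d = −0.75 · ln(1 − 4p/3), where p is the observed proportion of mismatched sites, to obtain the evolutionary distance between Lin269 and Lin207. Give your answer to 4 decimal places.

Mismatches occur at site 1 (A/G), site 4 (C/A), site 5 (C/T), site 6 (T/C), site 8 (T/G), site 11 (C/T), site 13 (G/A), site 15 (T/A), site 17 (T/A), site 19 (C/G), site 23 (A/T), site 27 (C/A), site 31 (A/G), site 33 (G/C), site 38 (C/T).
p = 15/39 = 0.384615.
d = −0.75 · ln(1 − (4/3)·0.384615) = −0.75 · ln(0.487180) = −0.75 · (-0.719122) = 0.5393.

0.5393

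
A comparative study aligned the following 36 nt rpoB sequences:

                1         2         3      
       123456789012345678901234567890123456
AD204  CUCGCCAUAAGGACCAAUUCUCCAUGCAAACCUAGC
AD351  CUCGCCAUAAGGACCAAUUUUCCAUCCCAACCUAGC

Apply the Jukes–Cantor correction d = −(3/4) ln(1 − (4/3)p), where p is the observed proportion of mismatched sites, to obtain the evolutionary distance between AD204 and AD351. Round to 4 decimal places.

0.0883

Differing sites — 20:C/U; 26:G/C; 28:A/C.
p = 3/36 = 0.083333.
d = −0.75 · ln(1 − (4/3)·0.083333) = −0.75 · ln(0.888889) = −0.75 · (-0.117783) = 0.0883.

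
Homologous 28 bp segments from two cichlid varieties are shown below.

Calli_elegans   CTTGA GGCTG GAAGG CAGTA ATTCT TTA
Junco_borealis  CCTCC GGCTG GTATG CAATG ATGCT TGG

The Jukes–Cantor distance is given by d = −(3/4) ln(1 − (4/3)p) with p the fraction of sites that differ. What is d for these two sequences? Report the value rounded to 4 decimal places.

0.4850

The sequences differ at positions 2 (T/C), 4 (G/C), 5 (A/C), 12 (A/T), 14 (G/T), 18 (G/A), 20 (A/G), 23 (T/G), 27 (T/G), 28 (A/G).
p = 10/28 = 0.357143.
d = −0.75 · ln(1 − (4/3)·0.357143) = −0.75 · ln(0.523809) = −0.75 · (-0.646628) = 0.4850.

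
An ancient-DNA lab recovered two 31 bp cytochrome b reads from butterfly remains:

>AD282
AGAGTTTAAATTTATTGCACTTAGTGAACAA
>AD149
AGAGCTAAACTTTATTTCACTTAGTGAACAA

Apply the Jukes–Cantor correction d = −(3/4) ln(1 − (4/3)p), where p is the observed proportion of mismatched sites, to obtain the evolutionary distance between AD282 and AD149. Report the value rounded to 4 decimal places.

0.1416

Mismatches occur at site 5 (T↔C), site 7 (T↔A), site 10 (A↔C), site 17 (G↔T).
p = 4/31 = 0.129032.
d = −0.75 · ln(1 − (4/3)·0.129032) = −0.75 · ln(0.827957) = −0.75 · (-0.188794) = 0.1416.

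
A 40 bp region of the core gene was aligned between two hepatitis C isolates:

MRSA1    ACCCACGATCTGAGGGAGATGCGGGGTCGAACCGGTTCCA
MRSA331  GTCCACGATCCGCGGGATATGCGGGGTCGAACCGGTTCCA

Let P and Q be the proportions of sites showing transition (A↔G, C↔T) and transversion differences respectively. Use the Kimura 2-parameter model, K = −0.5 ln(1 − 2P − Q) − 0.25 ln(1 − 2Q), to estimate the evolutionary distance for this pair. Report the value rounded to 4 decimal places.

0.1379

The sequences differ at positions 1 (A/G, transition), 2 (C/T, transition), 11 (T/C, transition), 13 (A/C, transversion), 18 (G/T, transversion).
Of the 5 differences, 3 transitions and 2 transversions over 40 sites: P = 3/40 = 0.075000, Q = 2/40 = 0.050000.
d = −0.5·ln(0.800000) − 0.25·ln(0.900000) = −0.5·(-0.223144) − 0.25·(-0.105361) = 0.1379.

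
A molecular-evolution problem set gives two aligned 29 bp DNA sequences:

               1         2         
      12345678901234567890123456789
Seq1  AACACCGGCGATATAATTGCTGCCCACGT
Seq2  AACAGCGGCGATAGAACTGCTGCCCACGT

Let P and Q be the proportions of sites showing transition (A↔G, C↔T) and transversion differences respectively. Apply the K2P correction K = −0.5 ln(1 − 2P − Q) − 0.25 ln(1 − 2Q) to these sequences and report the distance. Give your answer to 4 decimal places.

The sequences differ at positions 5 (C/G, transversion), 14 (T/G, transversion), 17 (T/C, transition).
Of the 3 differences, 1 transition and 2 transversions over 29 sites: P = 1/29 = 0.034483, Q = 2/29 = 0.068966.
d = −0.5·ln(0.862068) − 0.25·ln(0.862068) = −0.5·(-0.148421) − 0.25·(-0.148421) = 0.1113.

0.1113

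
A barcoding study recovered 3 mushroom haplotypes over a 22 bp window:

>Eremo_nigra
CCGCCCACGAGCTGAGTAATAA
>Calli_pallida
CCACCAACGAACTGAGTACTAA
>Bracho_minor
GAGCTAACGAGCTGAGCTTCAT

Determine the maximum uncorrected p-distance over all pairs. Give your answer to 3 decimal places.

0.455

Pairwise Hamming distances:
  Eremo_nigra vs Calli_pallida: 4
  Eremo_nigra vs Bracho_minor: 9
  Calli_pallida vs Bracho_minor: 10
The largest is 10 mismatches, between Calli_pallida and Bracho_minor; p = 10/22 = 0.455.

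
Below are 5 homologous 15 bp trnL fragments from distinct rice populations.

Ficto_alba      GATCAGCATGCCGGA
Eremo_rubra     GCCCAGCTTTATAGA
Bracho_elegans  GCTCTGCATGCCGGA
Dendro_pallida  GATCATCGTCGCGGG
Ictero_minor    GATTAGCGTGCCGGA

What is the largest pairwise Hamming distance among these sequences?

9

Pairwise Hamming distances:
  Ficto_alba vs Eremo_rubra: 7
  Ficto_alba vs Bracho_elegans: 2
  Ficto_alba vs Dendro_pallida: 5
  Ficto_alba vs Ictero_minor: 2
  Eremo_rubra vs Bracho_elegans: 7
  Eremo_rubra vs Dendro_pallida: 9
  Eremo_rubra vs Ictero_minor: 8
  Bracho_elegans vs Dendro_pallida: 7
  Bracho_elegans vs Ictero_minor: 4
  Dendro_pallida vs Ictero_minor: 5
The largest is 9, between Eremo_rubra and Dendro_pallida.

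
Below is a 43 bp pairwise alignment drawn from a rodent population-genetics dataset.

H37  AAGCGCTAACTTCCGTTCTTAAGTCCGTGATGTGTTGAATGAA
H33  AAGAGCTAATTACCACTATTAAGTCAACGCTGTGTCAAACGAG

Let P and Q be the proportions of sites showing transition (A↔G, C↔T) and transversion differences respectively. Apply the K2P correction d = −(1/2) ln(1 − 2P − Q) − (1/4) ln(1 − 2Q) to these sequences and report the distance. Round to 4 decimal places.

The sequences differ at positions 4 (C/A, transversion), 10 (C/T, transition), 12 (T/A, transversion), 15 (G/A, transition), 16 (T/C, transition), 18 (C/A, transversion), 26 (C/A, transversion), 27 (G/A, transition), 28 (T/C, transition), 30 (A/C, transversion), 36 (T/C, transition), 37 (G/A, transition), 40 (T/C, transition), 43 (A/G, transition).
Of the 14 differences, 9 transitions and 5 transversions over 43 sites: P = 9/43 = 0.209302, Q = 5/43 = 0.116279.
d = −0.5·ln(0.465117) − 0.25·ln(0.767442) = −0.5·(-0.765466) − 0.25·(-0.264692) = 0.4489.

0.4489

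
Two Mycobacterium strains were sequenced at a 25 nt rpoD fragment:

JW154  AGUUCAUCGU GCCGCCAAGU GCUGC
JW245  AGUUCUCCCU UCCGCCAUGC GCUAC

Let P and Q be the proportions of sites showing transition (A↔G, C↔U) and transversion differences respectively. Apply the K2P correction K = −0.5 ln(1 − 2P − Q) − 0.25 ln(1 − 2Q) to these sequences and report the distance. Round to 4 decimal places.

The sequences differ at positions 6 (A/U, transversion), 7 (U/C, transition), 9 (G/C, transversion), 11 (G/U, transversion), 18 (A/U, transversion), 20 (U/C, transition), 24 (G/A, transition).
Of the 7 differences, 3 transitions and 4 transversions over 25 sites: P = 3/25 = 0.120000, Q = 4/25 = 0.160000.
d = −0.5·ln(0.600000) − 0.25·ln(0.680000) = −0.5·(-0.510826) − 0.25·(-0.385662) = 0.3518.

0.3518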